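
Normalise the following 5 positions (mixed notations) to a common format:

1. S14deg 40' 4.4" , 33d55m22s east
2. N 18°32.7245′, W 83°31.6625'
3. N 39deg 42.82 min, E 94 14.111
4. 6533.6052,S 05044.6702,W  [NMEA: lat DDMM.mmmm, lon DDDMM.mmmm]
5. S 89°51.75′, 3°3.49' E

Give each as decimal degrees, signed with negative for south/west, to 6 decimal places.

1. -14.667889, 33.922778
2. 18.545408, -83.527708
3. 39.713667, 94.235183
4. -65.560087, -50.744503
5. -89.862500, 3.058167

Point 1:
  Latitude: 14 + 40/60 + 4.4/3600 = 14.6678889
  S ⇒ negate
  Lon: 33° + 55/60 + 22/3600 = 33 + 0.916667 + 0.006111 = 33.9227778
  E ⇒ keep positive
Point 2:
  Lat: 18 + 32.7245/60 = 18.5454083
  N ⇒ keep positive
  Lon: 31.6625′ = 0.527708°; total 83.5277083
  hemisphere W, so the sign is −
Point 3:
  φ: 39 + 42.82/60 = 39.7136667
  N ⇒ keep positive
  Longitude: 94 + 14.111/60 = 94.2351833
  E → positive
Point 4:
  φ: degrees = first 2 digits = 65, minutes = 33.6052; 65 + 33.6052/60 = 65.5600867
  S ⇒ negate
  Longitude: degrees = first 3 digits = 50, minutes = 44.6702; 50 + 44.6702/60 = 50.7445033
  W ⇒ negate
Point 5:
  Latitude: 51.75′ = 0.862500°; total 89.8625000
  hemisphere S, so the sign is −
  Longitude: 3 + 3.49/60 = 3.0581667
  E → positive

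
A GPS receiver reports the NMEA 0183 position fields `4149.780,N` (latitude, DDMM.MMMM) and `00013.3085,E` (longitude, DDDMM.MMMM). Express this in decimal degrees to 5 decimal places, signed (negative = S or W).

41.82967, 0.22181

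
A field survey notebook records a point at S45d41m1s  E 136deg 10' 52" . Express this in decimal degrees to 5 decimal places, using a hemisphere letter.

45.68361° S, 136.18111° E

Latitude: 45° + 41/60 + 1/3600 = 45 + 0.683333 + 0.000278 = 45.683611
λ: 136° + 10/60 + 52/3600 = 136 + 0.166667 + 0.014444 = 136.181111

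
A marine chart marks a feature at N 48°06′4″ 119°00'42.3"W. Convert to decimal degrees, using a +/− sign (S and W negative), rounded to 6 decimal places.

Latitude: 48 + 6/60 + 4/3600 = 48.1011111
N ⇒ keep positive
Lon: 0′ + 42.3″ = 0.70500′; 119 + 0.70500/60 = 119.0117500
W ⇒ negate

48.101111, -119.011750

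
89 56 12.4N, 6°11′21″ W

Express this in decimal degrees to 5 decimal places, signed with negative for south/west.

Lat: 56′ + 12.4″ = 56.20667′; 89 + 56.20667/60 = 89.936778
N ⇒ keep positive
Longitude: 11′ + 21″ = 11.35000′; 6 + 11.35000/60 = 6.189167
W → negative

89.93678, -6.18917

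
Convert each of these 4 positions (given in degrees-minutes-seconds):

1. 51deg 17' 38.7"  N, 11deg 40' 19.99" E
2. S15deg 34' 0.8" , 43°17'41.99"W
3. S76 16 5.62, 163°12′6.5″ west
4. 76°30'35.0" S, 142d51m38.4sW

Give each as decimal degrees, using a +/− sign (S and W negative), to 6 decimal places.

1. 51.294083, 11.672219
2. -15.566889, -43.294997
3. -76.268228, -163.201806
4. -76.509722, -142.860667

Point 1:
  Lat: 51° + 17/60 + 38.7/3600 = 51 + 0.283333 + 0.010750 = 51.2940833
  N ⇒ keep positive
  Longitude: 11° + 40/60 + 19.99/3600 = 11 + 0.666667 + 0.005553 = 11.6722194
  E ⇒ keep positive
Point 2:
  Lat: 15° + 34/60 + 0.8/3600 = 15 + 0.566667 + 0.000222 = 15.5668889
  S → negative
  λ: 17′ + 41.99″ = 17.69983′; 43 + 17.69983/60 = 43.2949972
  W → negative
Point 3:
  Latitude: 16′ + 5.62″ = 16.09367′; 76 + 16.09367/60 = 76.2682278
  hemisphere S, so the sign is −
  Longitude: 12′ + 6.5″ = 12.10833′; 163 + 12.10833/60 = 163.2018056
  W ⇒ negate
Point 4:
  Latitude: 30′ + 35″ = 30.58333′; 76 + 30.58333/60 = 76.5097222
  S → negative
  λ: 51′ + 38.4″ = 51.64000′; 142 + 51.64000/60 = 142.8606667
  W ⇒ negate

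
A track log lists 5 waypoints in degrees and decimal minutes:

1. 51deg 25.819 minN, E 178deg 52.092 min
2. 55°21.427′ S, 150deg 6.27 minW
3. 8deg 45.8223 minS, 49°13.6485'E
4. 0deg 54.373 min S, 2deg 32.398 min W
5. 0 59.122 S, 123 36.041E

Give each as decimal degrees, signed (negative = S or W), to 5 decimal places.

Point 1:
  Lat: 25.819′ = 0.430317°; total 51.430317
  N ⇒ keep positive
  λ: 52.092′ = 0.868200°; total 178.868200
  E → positive
Point 2:
  Lat: 55 + 21.427/60 = 55.357117
  S → negative
  λ: 6.27′ = 0.104500°; total 150.104500
  hemisphere W, so the sign is −
Point 3:
  Latitude: 45.8223′ = 0.763705°; total 8.763705
  S → negative
  Longitude: 13.6485′ = 0.227475°; total 49.227475
  E ⇒ keep positive
Point 4:
  φ: 0 + 54.373/60 = 0.906217
  hemisphere S, so the sign is −
  λ: 32.398′ = 0.539967°; total 2.539967
  hemisphere W, so the sign is −
Point 5:
  φ: 0 + 59.122/60 = 0.985367
  S → negative
  Lon: 36.041′ = 0.600683°; total 123.600683
  E → positive

1. 51.43032, 178.86820
2. -55.35712, -150.10450
3. -8.76371, 49.22748
4. -0.90622, -2.53997
5. -0.98537, 123.60068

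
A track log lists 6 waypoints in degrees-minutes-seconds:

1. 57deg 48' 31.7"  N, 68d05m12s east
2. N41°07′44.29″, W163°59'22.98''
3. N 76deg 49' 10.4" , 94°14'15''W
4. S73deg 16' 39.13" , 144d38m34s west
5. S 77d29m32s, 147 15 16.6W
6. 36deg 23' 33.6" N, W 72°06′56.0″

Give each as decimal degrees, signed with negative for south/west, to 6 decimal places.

Point 1:
  Lat: 57° + 48/60 + 31.7/3600 = 57 + 0.800000 + 0.008806 = 57.8088056
  N ⇒ keep positive
  Lon: 5′ + 12″ = 5.20000′; 68 + 5.20000/60 = 68.0866667
  E ⇒ keep positive
Point 2:
  Lat: 7′ + 44.29″ = 7.73817′; 41 + 7.73817/60 = 41.1289694
  N → positive
  Lon: 59′ + 22.98″ = 59.38300′; 163 + 59.38300/60 = 163.9897167
  W → negative
Point 3:
  Latitude: 49′ + 10.4″ = 49.17333′; 76 + 49.17333/60 = 76.8195556
  N ⇒ keep positive
  Longitude: 94° + 14/60 + 15/3600 = 94 + 0.233333 + 0.004167 = 94.2375000
  W → negative
Point 4:
  Latitude: 16′ + 39.13″ = 16.65217′; 73 + 16.65217/60 = 73.2775361
  S → negative
  Longitude: 38′ + 34″ = 38.56667′; 144 + 38.56667/60 = 144.6427778
  W ⇒ negate
Point 5:
  Lat: 77 + 29/60 + 32/3600 = 77.4922222
  hemisphere S, so the sign is −
  Longitude: 147° + 15/60 + 16.6/3600 = 147 + 0.250000 + 0.004611 = 147.2546111
  W ⇒ negate
Point 6:
  Lat: 36 + 23/60 + 33.6/3600 = 36.3926667
  N ⇒ keep positive
  Longitude: 6′ + 56″ = 6.93333′; 72 + 6.93333/60 = 72.1155556
  W ⇒ negate

1. 57.808806, 68.086667
2. 41.128969, -163.989717
3. 76.819556, -94.237500
4. -73.277536, -144.642778
5. -77.492222, -147.254611
6. 36.392667, -72.115556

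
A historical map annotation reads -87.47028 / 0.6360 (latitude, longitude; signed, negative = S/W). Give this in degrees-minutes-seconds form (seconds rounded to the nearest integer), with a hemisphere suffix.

Latitude is negative → S; |value| = 87.470280
Latitude: 0.470280° → 28.21680′; 0.21680 × 60 = 13.01″
Lon: whole degrees 0; 38.16000′ → 38′ and 9.60″

87°28′13″ S, 0°38′10″ E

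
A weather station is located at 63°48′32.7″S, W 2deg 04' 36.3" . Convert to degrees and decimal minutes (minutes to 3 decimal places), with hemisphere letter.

Latitude: 48 + 32.7/60 = 48.54500′
λ: 4 + 36.3/60 = 4.60500′

63° 48.545′ S, 2° 4.605′ W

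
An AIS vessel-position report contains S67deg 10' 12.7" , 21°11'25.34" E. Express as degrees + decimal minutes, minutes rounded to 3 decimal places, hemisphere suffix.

φ: seconds/60 = 0.21167; minutes = 10 + 0.21167 = 10.21167
Longitude: 11 + 25.34/60 = 11.42233′

67° 10.212′ S, 21° 11.422′ E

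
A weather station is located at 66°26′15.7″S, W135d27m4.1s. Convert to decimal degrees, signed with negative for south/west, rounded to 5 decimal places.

-66.43769, -135.45114

φ: 66° + 26/60 + 15.7/3600 = 66 + 0.433333 + 0.004361 = 66.437694
hemisphere S, so the sign is −
λ: 135 + 27/60 + 4.1/3600 = 135.451139
W ⇒ negate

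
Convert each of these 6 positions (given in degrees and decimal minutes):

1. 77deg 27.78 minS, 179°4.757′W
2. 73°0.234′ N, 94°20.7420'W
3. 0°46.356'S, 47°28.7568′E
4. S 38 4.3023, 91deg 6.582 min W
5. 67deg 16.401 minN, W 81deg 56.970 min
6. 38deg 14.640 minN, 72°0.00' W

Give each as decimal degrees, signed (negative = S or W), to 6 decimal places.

Point 1:
  Lat: 27.78′ = 0.463000°; total 77.4630000
  S ⇒ negate
  Longitude: 4.757′ = 0.079283°; total 179.0792833
  W → negative
Point 2:
  Latitude: 73 + 0.234/60 = 73.0039000
  N ⇒ keep positive
  Lon: 20.742′ = 0.345700°; total 94.3457000
  W ⇒ negate
Point 3:
  φ: 46.356′ = 0.772600°; total 0.7726000
  S ⇒ negate
  λ: 28.7568′ = 0.479280°; total 47.4792800
  E → positive
Point 4:
  Latitude: 38 + 4.3023/60 = 38.0717050
  S ⇒ negate
  Longitude: 91 + 6.582/60 = 91.1097000
  W ⇒ negate
Point 5:
  Lat: 67 + 16.401/60 = 67.2733500
  N ⇒ keep positive
  Lon: 56.97′ = 0.949500°; total 81.9495000
  W → negative
Point 6:
  Lat: 38 + 14.64/60 = 38.2440000
  N ⇒ keep positive
  Lon: 0′ = 0.000000°; total 72.0000000
  W → negative

1. -77.463000, -179.079283
2. 73.003900, -94.345700
3. -0.772600, 47.479280
4. -38.071705, -91.109700
5. 67.273350, -81.949500
6. 38.244000, -72.000000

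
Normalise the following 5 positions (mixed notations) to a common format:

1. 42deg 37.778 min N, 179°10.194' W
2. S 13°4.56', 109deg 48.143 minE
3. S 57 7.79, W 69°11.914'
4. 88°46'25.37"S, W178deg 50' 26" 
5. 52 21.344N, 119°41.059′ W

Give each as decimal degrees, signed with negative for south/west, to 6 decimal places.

1. 42.629633, -179.169900
2. -13.076000, 109.802383
3. -57.129833, -69.198567
4. -88.773714, -178.840556
5. 52.355733, -119.684317

Point 1:
  Latitude: 37.778′ = 0.629633°; total 42.6296333
  N ⇒ keep positive
  Longitude: 10.194′ = 0.169900°; total 179.1699000
  W ⇒ negate
Point 2:
  Latitude: 13 + 4.56/60 = 13.0760000
  S ⇒ negate
  Longitude: 109 + 48.143/60 = 109.8023833
  E → positive
Point 3:
  Lat: 7.79′ = 0.129833°; total 57.1298333
  hemisphere S, so the sign is −
  λ: 69 + 11.914/60 = 69.1985667
  W ⇒ negate
Point 4:
  φ: 88 + 46/60 + 25.37/3600 = 88.7737139
  S → negative
  λ: 178 + 50/60 + 26/3600 = 178.8405556
  hemisphere W, so the sign is −
Point 5:
  φ: 21.344′ = 0.355733°; total 52.3557333
  N ⇒ keep positive
  λ: 119 + 41.059/60 = 119.6843167
  hemisphere W, so the sign is −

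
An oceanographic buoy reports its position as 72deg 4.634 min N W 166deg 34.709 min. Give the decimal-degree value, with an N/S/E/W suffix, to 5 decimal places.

Lat: 72 + 4.634/60 = 72.077233
Longitude: 34.709′ = 0.578483°; total 166.578483

72.07723° N, 166.57848° W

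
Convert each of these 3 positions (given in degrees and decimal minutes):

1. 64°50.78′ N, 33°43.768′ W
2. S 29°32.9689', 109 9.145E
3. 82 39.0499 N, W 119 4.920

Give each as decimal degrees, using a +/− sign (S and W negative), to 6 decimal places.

Point 1:
  Latitude: 50.78′ = 0.846333°; total 64.8463333
  N → positive
  λ: 33 + 43.768/60 = 33.7294667
  W → negative
Point 2:
  Lat: 29 + 32.9689/60 = 29.5494817
  S → negative
  Longitude: 9.145′ = 0.152417°; total 109.1524167
  E ⇒ keep positive
Point 3:
  φ: 82 + 39.0499/60 = 82.6508317
  N ⇒ keep positive
  Longitude: 4.92′ = 0.082000°; total 119.0820000
  W → negative

1. 64.846333, -33.729467
2. -29.549482, 109.152417
3. 82.650832, -119.082000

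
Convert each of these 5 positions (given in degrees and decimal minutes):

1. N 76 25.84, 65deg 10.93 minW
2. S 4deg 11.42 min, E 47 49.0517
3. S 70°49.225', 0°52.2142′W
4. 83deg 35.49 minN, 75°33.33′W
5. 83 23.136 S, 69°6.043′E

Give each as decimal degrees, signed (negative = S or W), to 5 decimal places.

Point 1:
  Latitude: 25.84′ = 0.430667°; total 76.430667
  N → positive
  Longitude: 10.93′ = 0.182167°; total 65.182167
  W ⇒ negate
Point 2:
  φ: 11.42′ = 0.190333°; total 4.190333
  S ⇒ negate
  Longitude: 49.0517′ = 0.817528°; total 47.817528
  E → positive
Point 3:
  φ: 49.225′ = 0.820417°; total 70.820417
  S → negative
  Lon: 0 + 52.2142/60 = 0.870237
  W ⇒ negate
Point 4:
  Lat: 35.49′ = 0.591500°; total 83.591500
  N → positive
  Longitude: 75 + 33.33/60 = 75.555500
  W ⇒ negate
Point 5:
  φ: 23.136′ = 0.385600°; total 83.385600
  hemisphere S, so the sign is −
  λ: 69 + 6.043/60 = 69.100717
  E → positive

1. 76.43067, -65.18217
2. -4.19033, 47.81753
3. -70.82042, -0.87024
4. 83.59150, -75.55550
5. -83.38560, 69.10072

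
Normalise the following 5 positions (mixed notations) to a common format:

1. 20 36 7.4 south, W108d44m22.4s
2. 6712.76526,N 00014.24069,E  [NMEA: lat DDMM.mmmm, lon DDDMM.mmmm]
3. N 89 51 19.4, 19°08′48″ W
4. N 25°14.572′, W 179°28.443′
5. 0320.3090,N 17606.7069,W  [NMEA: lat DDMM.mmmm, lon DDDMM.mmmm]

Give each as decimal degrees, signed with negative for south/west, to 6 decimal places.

1. -20.602056, -108.739556
2. 67.212754, 0.237345
3. 89.855389, -19.146667
4. 25.242867, -179.474050
5. 3.338483, -176.111782

Point 1:
  Lat: 20 + 36/60 + 7.4/3600 = 20.6020556
  S → negative
  Lon: 108° + 44/60 + 22.4/3600 = 108 + 0.733333 + 0.006222 = 108.7395556
  W → negative
Point 2:
  Lat: split at 2 digits → 67° and 12.76526′; 67 + 12.76526/60 = 67.2127543
  N ⇒ keep positive
  Lon: degrees = first 3 digits = 0, minutes = 14.24069; 0 + 14.24069/60 = 0.2373448
  E → positive
Point 3:
  Lat: 51′ + 19.4″ = 51.32333′; 89 + 51.32333/60 = 89.8553889
  N → positive
  Lon: 19° + 8/60 + 48/3600 = 19 + 0.133333 + 0.013333 = 19.1466667
  W → negative
Point 4:
  Latitude: 25 + 14.572/60 = 25.2428667
  N ⇒ keep positive
  Longitude: 179 + 28.443/60 = 179.4740500
  W ⇒ negate
Point 5:
  φ: split at 2 digits → 03° and 20.309′; 3 + 20.309/60 = 3.3384833
  N → positive
  λ: split at 3 digits → 176° and 6.7069′; 176 + 6.7069/60 = 176.1117817
  hemisphere W, so the sign is −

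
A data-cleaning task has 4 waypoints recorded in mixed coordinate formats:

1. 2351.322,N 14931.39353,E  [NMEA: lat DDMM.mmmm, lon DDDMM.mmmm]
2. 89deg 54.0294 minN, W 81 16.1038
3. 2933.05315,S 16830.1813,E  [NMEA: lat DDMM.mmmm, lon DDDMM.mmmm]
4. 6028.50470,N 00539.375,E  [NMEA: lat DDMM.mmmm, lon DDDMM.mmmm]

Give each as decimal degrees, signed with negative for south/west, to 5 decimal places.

Point 1:
  φ: degrees = first 2 digits = 23, minutes = 51.322; 23 + 51.322/60 = 23.855367
  N → positive
  λ: split at 3 digits → 149° and 31.39353′; 149 + 31.39353/60 = 149.523226
  E → positive
Point 2:
  Latitude: 54.0294′ = 0.900490°; total 89.900490
  N ⇒ keep positive
  λ: 16.1038′ = 0.268397°; total 81.268397
  W ⇒ negate
Point 3:
  Lat: degrees = first 2 digits = 29, minutes = 33.05315; 29 + 33.05315/60 = 29.550886
  S → negative
  Lon: degrees = first 3 digits = 168, minutes = 30.1813; 168 + 30.1813/60 = 168.503022
  E → positive
Point 4:
  Latitude: split at 2 digits → 60° and 28.5047′; 60 + 28.5047/60 = 60.475078
  N ⇒ keep positive
  Longitude: split at 3 digits → 005° and 39.375′; 5 + 39.375/60 = 5.656250
  E → positive

1. 23.85537, 149.52323
2. 89.90049, -81.26840
3. -29.55089, 168.50302
4. 60.47508, 5.65625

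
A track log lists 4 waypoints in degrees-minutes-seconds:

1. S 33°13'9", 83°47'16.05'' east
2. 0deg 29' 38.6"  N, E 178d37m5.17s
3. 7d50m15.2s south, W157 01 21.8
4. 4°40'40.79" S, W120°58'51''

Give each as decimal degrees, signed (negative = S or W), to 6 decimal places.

Point 1:
  Lat: 33 + 13/60 + 9/3600 = 33.2191667
  S → negative
  Longitude: 83 + 47/60 + 16.05/3600 = 83.7877917
  E ⇒ keep positive
Point 2:
  Lat: 0 + 29/60 + 38.6/3600 = 0.4940556
  N ⇒ keep positive
  Longitude: 178 + 37/60 + 5.17/3600 = 178.6181028
  E ⇒ keep positive
Point 3:
  Lat: 7° + 50/60 + 15.2/3600 = 7 + 0.833333 + 0.004222 = 7.8375556
  hemisphere S, so the sign is −
  λ: 157° + 1/60 + 21.8/3600 = 157 + 0.016667 + 0.006056 = 157.0227222
  W → negative
Point 4:
  Lat: 4 + 40/60 + 40.79/3600 = 4.6779972
  hemisphere S, so the sign is −
  Longitude: 58′ + 51″ = 58.85000′; 120 + 58.85000/60 = 120.9808333
  W ⇒ negate

1. -33.219167, 83.787792
2. 0.494056, 178.618103
3. -7.837556, -157.022722
4. -4.677997, -120.980833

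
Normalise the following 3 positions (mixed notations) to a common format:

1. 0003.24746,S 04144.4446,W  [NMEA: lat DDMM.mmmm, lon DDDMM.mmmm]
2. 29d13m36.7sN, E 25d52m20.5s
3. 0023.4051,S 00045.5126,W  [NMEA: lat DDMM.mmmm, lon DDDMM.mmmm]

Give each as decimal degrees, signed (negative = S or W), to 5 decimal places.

1. -0.05412, -41.74074
2. 29.22686, 25.87236
3. -0.39009, -0.75854

Point 1:
  φ: degrees = first 2 digits = 0, minutes = 3.24746; 0 + 3.24746/60 = 0.054124
  S ⇒ negate
  Lon: split at 3 digits → 041° and 44.4446′; 41 + 44.4446/60 = 41.740743
  hemisphere W, so the sign is −
Point 2:
  φ: 29 + 13/60 + 36.7/3600 = 29.226861
  N → positive
  Lon: 25 + 52/60 + 20.5/3600 = 25.872361
  E → positive
Point 3:
  Lat: split at 2 digits → 00° and 23.4051′; 0 + 23.4051/60 = 0.390085
  S → negative
  λ: degrees = first 3 digits = 0, minutes = 45.5126; 0 + 45.5126/60 = 0.758543
  W ⇒ negate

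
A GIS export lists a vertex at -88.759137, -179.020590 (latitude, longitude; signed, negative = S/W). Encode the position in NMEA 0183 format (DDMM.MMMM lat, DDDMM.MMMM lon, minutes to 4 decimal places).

8845.5482,S / 17901.2354,W

Latitude is negative → S; |value| = 88.759137
Lat: fractional part 0.759137 → 45.548220 minutes
Longitude is negative → W; |value| = 179.020590
Longitude: fractional part 0.020590 → 1.235400 minutes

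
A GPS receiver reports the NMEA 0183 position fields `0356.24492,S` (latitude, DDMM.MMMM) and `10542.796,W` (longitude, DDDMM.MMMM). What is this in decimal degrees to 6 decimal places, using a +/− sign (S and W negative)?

-3.937415, -105.713267

φ: degrees = first 2 digits = 3, minutes = 56.24492; 3 + 56.24492/60 = 3.9374153
S ⇒ negate
λ: split at 3 digits → 105° and 42.796′; 105 + 42.796/60 = 105.7132667
W ⇒ negate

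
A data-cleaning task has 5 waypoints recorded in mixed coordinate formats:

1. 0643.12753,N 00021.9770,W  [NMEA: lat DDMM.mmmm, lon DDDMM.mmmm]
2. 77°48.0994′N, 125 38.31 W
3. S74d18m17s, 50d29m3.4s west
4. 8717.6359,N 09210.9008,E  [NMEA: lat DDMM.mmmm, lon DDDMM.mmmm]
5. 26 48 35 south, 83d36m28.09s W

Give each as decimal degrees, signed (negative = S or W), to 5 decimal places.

Point 1:
  φ: split at 2 digits → 06° and 43.12753′; 6 + 43.12753/60 = 6.718792
  N → positive
  Longitude: split at 3 digits → 000° and 21.977′; 0 + 21.977/60 = 0.366283
  W → negative
Point 2:
  φ: 48.0994′ = 0.801657°; total 77.801657
  N ⇒ keep positive
  Lon: 125 + 38.31/60 = 125.638500
  W ⇒ negate
Point 3:
  Latitude: 18′ + 17″ = 18.28333′; 74 + 18.28333/60 = 74.304722
  S → negative
  Lon: 50° + 29/60 + 3.4/3600 = 50 + 0.483333 + 0.000944 = 50.484278
  W → negative
Point 4:
  Latitude: degrees = first 2 digits = 87, minutes = 17.6359; 87 + 17.6359/60 = 87.293932
  N → positive
  λ: split at 3 digits → 092° and 10.9008′; 92 + 10.9008/60 = 92.181680
  E ⇒ keep positive
Point 5:
  Latitude: 26 + 48/60 + 35/3600 = 26.809722
  S → negative
  Longitude: 83 + 36/60 + 28.09/3600 = 83.607803
  hemisphere W, so the sign is −

1. 6.71879, -0.36628
2. 77.80166, -125.63850
3. -74.30472, -50.48428
4. 87.29393, 92.18168
5. -26.80972, -83.60780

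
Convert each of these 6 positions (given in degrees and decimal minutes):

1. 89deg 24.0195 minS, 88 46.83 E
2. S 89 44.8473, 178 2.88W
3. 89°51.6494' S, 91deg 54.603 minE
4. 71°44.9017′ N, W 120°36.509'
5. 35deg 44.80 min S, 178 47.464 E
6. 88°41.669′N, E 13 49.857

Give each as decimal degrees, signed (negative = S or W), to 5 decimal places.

Point 1:
  Lat: 24.0195′ = 0.400325°; total 89.400325
  S → negative
  Lon: 46.83′ = 0.780500°; total 88.780500
  E ⇒ keep positive
Point 2:
  φ: 44.8473′ = 0.747455°; total 89.747455
  S → negative
  λ: 178 + 2.88/60 = 178.048000
  W ⇒ negate
Point 3:
  Latitude: 89 + 51.6494/60 = 89.860823
  S → negative
  λ: 54.603′ = 0.910050°; total 91.910050
  E ⇒ keep positive
Point 4:
  φ: 71 + 44.9017/60 = 71.748362
  N ⇒ keep positive
  Lon: 36.509′ = 0.608483°; total 120.608483
  W ⇒ negate
Point 5:
  Latitude: 35 + 44.8/60 = 35.746667
  S → negative
  Lon: 47.464′ = 0.791067°; total 178.791067
  E → positive
Point 6:
  Latitude: 88 + 41.669/60 = 88.694483
  N → positive
  Longitude: 13 + 49.857/60 = 13.830950
  E → positive

1. -89.40033, 88.78050
2. -89.74746, -178.04800
3. -89.86082, 91.91005
4. 71.74836, -120.60848
5. -35.74667, 178.79107
6. 88.69448, 13.83095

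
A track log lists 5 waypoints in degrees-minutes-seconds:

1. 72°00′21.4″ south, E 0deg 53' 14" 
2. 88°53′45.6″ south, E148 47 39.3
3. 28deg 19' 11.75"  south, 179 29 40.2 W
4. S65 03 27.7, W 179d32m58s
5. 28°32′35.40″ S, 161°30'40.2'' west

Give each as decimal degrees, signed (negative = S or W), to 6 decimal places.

1. -72.005944, 0.887222
2. -88.896000, 148.794250
3. -28.319931, -179.494500
4. -65.057694, -179.549444
5. -28.543167, -161.511167

Point 1:
  φ: 72 + 0/60 + 21.4/3600 = 72.0059444
  S → negative
  Longitude: 0° + 53/60 + 14/3600 = 0 + 0.883333 + 0.003889 = 0.8872222
  E ⇒ keep positive
Point 2:
  Lat: 88° + 53/60 + 45.6/3600 = 88 + 0.883333 + 0.012667 = 88.8960000
  S → negative
  Longitude: 148 + 47/60 + 39.3/3600 = 148.7942500
  E ⇒ keep positive
Point 3:
  Lat: 28° + 19/60 + 11.75/3600 = 28 + 0.316667 + 0.003264 = 28.3199306
  S ⇒ negate
  λ: 29′ + 40.2″ = 29.67000′; 179 + 29.67000/60 = 179.4945000
  W → negative
Point 4:
  φ: 65 + 3/60 + 27.7/3600 = 65.0576944
  hemisphere S, so the sign is −
  λ: 32′ + 58″ = 32.96667′; 179 + 32.96667/60 = 179.5494444
  W → negative
Point 5:
  φ: 28° + 32/60 + 35.4/3600 = 28 + 0.533333 + 0.009833 = 28.5431667
  hemisphere S, so the sign is −
  Lon: 161° + 30/60 + 40.2/3600 = 161 + 0.500000 + 0.011167 = 161.5111667
  W ⇒ negate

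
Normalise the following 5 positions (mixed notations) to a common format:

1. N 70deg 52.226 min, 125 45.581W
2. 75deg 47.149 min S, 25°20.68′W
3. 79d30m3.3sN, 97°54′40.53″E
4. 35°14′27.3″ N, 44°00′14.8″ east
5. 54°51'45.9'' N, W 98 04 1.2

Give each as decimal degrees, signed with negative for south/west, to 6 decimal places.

Point 1:
  Lat: 70 + 52.226/60 = 70.8704333
  N ⇒ keep positive
  Lon: 45.581′ = 0.759683°; total 125.7596833
  hemisphere W, so the sign is −
Point 2:
  φ: 75 + 47.149/60 = 75.7858167
  S ⇒ negate
  Lon: 25 + 20.68/60 = 25.3446667
  hemisphere W, so the sign is −
Point 3:
  Lat: 79 + 30/60 + 3.3/3600 = 79.5009167
  N → positive
  Longitude: 97° + 54/60 + 40.53/3600 = 97 + 0.900000 + 0.011258 = 97.9112583
  E → positive
Point 4:
  φ: 35 + 14/60 + 27.3/3600 = 35.2409167
  N → positive
  λ: 44 + 0/60 + 14.8/3600 = 44.0041111
  E ⇒ keep positive
Point 5:
  Latitude: 54 + 51/60 + 45.9/3600 = 54.8627500
  N → positive
  Longitude: 98° + 4/60 + 1.2/3600 = 98 + 0.066667 + 0.000333 = 98.0670000
  W → negative

1. 70.870433, -125.759683
2. -75.785817, -25.344667
3. 79.500917, 97.911258
4. 35.240917, 44.004111
5. 54.862750, -98.067000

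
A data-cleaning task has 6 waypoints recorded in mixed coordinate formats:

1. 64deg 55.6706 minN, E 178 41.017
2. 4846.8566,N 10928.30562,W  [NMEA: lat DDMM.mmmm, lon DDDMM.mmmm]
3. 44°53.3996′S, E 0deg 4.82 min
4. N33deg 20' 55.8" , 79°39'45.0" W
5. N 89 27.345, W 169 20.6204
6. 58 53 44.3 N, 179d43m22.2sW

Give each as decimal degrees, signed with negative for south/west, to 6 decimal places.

1. 64.927843, 178.683617
2. 48.780943, -109.471760
3. -44.889993, 0.080333
4. 33.348833, -79.662500
5. 89.455750, -169.343673
6. 58.895639, -179.722833

Point 1:
  Lat: 55.6706′ = 0.927843°; total 64.9278433
  N ⇒ keep positive
  Lon: 41.017′ = 0.683617°; total 178.6836167
  E → positive
Point 2:
  Lat: split at 2 digits → 48° and 46.8566′; 48 + 46.8566/60 = 48.7809433
  N → positive
  Lon: degrees = first 3 digits = 109, minutes = 28.30562; 109 + 28.30562/60 = 109.4717603
  W → negative
Point 3:
  Lat: 44 + 53.3996/60 = 44.8899933
  S → negative
  Lon: 0 + 4.82/60 = 0.0803333
  E → positive
Point 4:
  Lat: 33 + 20/60 + 55.8/3600 = 33.3488333
  N ⇒ keep positive
  λ: 79 + 39/60 + 45/3600 = 79.6625000
  W → negative
Point 5:
  φ: 89 + 27.345/60 = 89.4557500
  N → positive
  Longitude: 169 + 20.6204/60 = 169.3436733
  W → negative
Point 6:
  φ: 58° + 53/60 + 44.3/3600 = 58 + 0.883333 + 0.012306 = 58.8956389
  N → positive
  Lon: 179 + 43/60 + 22.2/3600 = 179.7228333
  W ⇒ negate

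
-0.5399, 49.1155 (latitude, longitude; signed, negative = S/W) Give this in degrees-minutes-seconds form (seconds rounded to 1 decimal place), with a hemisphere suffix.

0°32′23.6″ S, 49°06′55.8″ E

Latitude is negative → S; |value| = 0.539900
φ: whole degrees 0; 32.39400′ → 32′ and 23.640″
Longitude: 0.115500° → 6.93000′; 0.93000 × 60 = 55.800″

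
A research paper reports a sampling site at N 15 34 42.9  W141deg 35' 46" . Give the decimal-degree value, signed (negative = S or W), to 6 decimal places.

15.578583, -141.596111

Latitude: 15° + 34/60 + 42.9/3600 = 15 + 0.566667 + 0.011917 = 15.5785833
N ⇒ keep positive
Lon: 35′ + 46″ = 35.76667′; 141 + 35.76667/60 = 141.5961111
W → negative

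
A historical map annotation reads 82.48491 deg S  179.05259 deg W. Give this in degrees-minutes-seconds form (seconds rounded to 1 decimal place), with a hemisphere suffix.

82°29′5.7″ S, 179°03′9.3″ W

φ: 0.484910 × 60 = 29.09460′ → 29′, remainder × 60 = 5.676″
Longitude: 0.052590° → 3.15540′; 0.15540 × 60 = 9.324″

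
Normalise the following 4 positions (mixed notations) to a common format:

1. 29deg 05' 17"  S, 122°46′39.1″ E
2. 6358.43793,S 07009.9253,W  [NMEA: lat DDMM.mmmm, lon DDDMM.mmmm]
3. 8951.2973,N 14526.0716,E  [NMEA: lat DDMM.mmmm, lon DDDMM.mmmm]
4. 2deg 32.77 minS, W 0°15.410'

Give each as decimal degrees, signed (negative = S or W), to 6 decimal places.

Point 1:
  Latitude: 29 + 5/60 + 17/3600 = 29.0880556
  hemisphere S, so the sign is −
  λ: 122° + 46/60 + 39.1/3600 = 122 + 0.766667 + 0.010861 = 122.7775278
  E ⇒ keep positive
Point 2:
  φ: degrees = first 2 digits = 63, minutes = 58.43793; 63 + 58.43793/60 = 63.9739655
  S → negative
  Longitude: split at 3 digits → 070° and 9.9253′; 70 + 9.9253/60 = 70.1654217
  hemisphere W, so the sign is −
Point 3:
  Lat: split at 2 digits → 89° and 51.2973′; 89 + 51.2973/60 = 89.8549550
  N → positive
  λ: split at 3 digits → 145° and 26.0716′; 145 + 26.0716/60 = 145.4345267
  E → positive
Point 4:
  Latitude: 32.77′ = 0.546167°; total 2.5461667
  S ⇒ negate
  Lon: 0 + 15.41/60 = 0.2568333
  W → negative

1. -29.088056, 122.777528
2. -63.973966, -70.165422
3. 89.854955, 145.434527
4. -2.546167, -0.256833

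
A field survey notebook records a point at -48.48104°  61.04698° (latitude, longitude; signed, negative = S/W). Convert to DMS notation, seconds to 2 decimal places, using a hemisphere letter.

Latitude is negative → S; |value| = 48.481040
Latitude: whole degrees 48; 28.86240′ → 28′ and 51.7440″
Longitude: 0.046980 × 60 = 2.81880′ → 2′, remainder × 60 = 49.1280″

48°28′51.74″ S, 61°02′49.13″ E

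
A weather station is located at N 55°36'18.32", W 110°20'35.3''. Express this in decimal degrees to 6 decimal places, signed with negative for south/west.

55.605089, -110.343139

φ: 55° + 36/60 + 18.32/3600 = 55 + 0.600000 + 0.005089 = 55.6050889
N ⇒ keep positive
λ: 20′ + 35.3″ = 20.58833′; 110 + 20.58833/60 = 110.3431389
W ⇒ negate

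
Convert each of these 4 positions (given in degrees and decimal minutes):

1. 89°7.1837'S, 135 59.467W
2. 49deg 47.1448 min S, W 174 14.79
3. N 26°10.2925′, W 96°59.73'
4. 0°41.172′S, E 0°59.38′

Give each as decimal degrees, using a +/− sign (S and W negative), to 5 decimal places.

1. -89.11973, -135.99112
2. -49.78575, -174.24650
3. 26.17154, -96.99550
4. -0.68620, 0.98967

Point 1:
  Lat: 7.1837′ = 0.119728°; total 89.119728
  hemisphere S, so the sign is −
  λ: 135 + 59.467/60 = 135.991117
  W → negative
Point 2:
  Lat: 47.1448′ = 0.785747°; total 49.785747
  S ⇒ negate
  λ: 174 + 14.79/60 = 174.246500
  W ⇒ negate
Point 3:
  Latitude: 26 + 10.2925/60 = 26.171542
  N → positive
  Lon: 59.73′ = 0.995500°; total 96.995500
  W ⇒ negate
Point 4:
  φ: 41.172′ = 0.686200°; total 0.686200
  S → negative
  Lon: 59.38′ = 0.989667°; total 0.989667
  E → positive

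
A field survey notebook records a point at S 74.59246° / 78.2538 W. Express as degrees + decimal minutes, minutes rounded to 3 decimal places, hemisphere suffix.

Latitude: fractional part 0.592460 → 35.54760 minutes
Longitude: minutes = (78.253800 − 78) × 60 = 15.22800

74° 35.548′ S, 78° 15.228′ W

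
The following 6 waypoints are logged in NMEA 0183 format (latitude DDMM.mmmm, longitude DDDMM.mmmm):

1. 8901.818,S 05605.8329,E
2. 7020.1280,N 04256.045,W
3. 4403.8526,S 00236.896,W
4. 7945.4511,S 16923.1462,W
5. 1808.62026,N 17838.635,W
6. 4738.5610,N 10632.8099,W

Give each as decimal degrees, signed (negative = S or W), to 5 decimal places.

Point 1:
  Latitude: split at 2 digits → 89° and 1.818′; 89 + 1.818/60 = 89.030300
  S → negative
  Longitude: degrees = first 3 digits = 56, minutes = 5.8329; 56 + 5.8329/60 = 56.097215
  E → positive
Point 2:
  Latitude: degrees = first 2 digits = 70, minutes = 20.128; 70 + 20.128/60 = 70.335467
  N → positive
  Lon: split at 3 digits → 042° and 56.045′; 42 + 56.045/60 = 42.934083
  hemisphere W, so the sign is −
Point 3:
  Lat: degrees = first 2 digits = 44, minutes = 3.8526; 44 + 3.8526/60 = 44.064210
  S → negative
  Lon: split at 3 digits → 002° and 36.896′; 2 + 36.896/60 = 2.614933
  hemisphere W, so the sign is −
Point 4:
  Latitude: split at 2 digits → 79° and 45.4511′; 79 + 45.4511/60 = 79.757518
  hemisphere S, so the sign is −
  Lon: split at 3 digits → 169° and 23.1462′; 169 + 23.1462/60 = 169.385770
  W ⇒ negate
Point 5:
  Latitude: degrees = first 2 digits = 18, minutes = 8.62026; 18 + 8.62026/60 = 18.143671
  N → positive
  λ: split at 3 digits → 178° and 38.635′; 178 + 38.635/60 = 178.643917
  hemisphere W, so the sign is −
Point 6:
  φ: split at 2 digits → 47° and 38.561′; 47 + 38.561/60 = 47.642683
  N ⇒ keep positive
  Lon: split at 3 digits → 106° and 32.8099′; 106 + 32.8099/60 = 106.546832
  W ⇒ negate

1. -89.03030, 56.09722
2. 70.33547, -42.93408
3. -44.06421, -2.61493
4. -79.75752, -169.38577
5. 18.14367, -178.64392
6. 47.64268, -106.54683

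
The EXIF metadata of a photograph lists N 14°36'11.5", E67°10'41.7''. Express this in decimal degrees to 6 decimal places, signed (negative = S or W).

Latitude: 14 + 36/60 + 11.5/3600 = 14.6031944
N ⇒ keep positive
Longitude: 10′ + 41.7″ = 10.69500′; 67 + 10.69500/60 = 67.1782500
E ⇒ keep positive

14.603194, 67.178250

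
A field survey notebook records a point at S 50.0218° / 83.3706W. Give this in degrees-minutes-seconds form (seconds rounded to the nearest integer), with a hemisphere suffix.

Lat: whole degrees 50; 1.30800′ → 1′ and 18.48″
Lon: whole degrees 83; 22.23600′ → 22′ and 14.16″

50°01′18″ S, 83°22′14″ W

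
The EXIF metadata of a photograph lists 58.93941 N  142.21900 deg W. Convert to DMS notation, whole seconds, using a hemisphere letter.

58°56′22″ N, 142°13′8″ W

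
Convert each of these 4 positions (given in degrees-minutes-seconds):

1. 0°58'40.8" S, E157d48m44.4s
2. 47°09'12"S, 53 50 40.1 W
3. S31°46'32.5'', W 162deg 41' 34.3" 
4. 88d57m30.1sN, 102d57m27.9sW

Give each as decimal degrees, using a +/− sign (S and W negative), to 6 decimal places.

Point 1:
  Latitude: 0° + 58/60 + 40.8/3600 = 0 + 0.966667 + 0.011333 = 0.9780000
  S ⇒ negate
  Longitude: 157° + 48/60 + 44.4/3600 = 157 + 0.800000 + 0.012333 = 157.8123333
  E → positive
Point 2:
  φ: 47° + 9/60 + 12/3600 = 47 + 0.150000 + 0.003333 = 47.1533333
  hemisphere S, so the sign is −
  Lon: 50′ + 40.1″ = 50.66833′; 53 + 50.66833/60 = 53.8444722
  hemisphere W, so the sign is −
Point 3:
  Lat: 46′ + 32.5″ = 46.54167′; 31 + 46.54167/60 = 31.7756944
  hemisphere S, so the sign is −
  Lon: 41′ + 34.3″ = 41.57167′; 162 + 41.57167/60 = 162.6928611
  W → negative
Point 4:
  φ: 88 + 57/60 + 30.1/3600 = 88.9583611
  N → positive
  Longitude: 57′ + 27.9″ = 57.46500′; 102 + 57.46500/60 = 102.9577500
  W → negative

1. -0.978000, 157.812333
2. -47.153333, -53.844472
3. -31.775694, -162.692861
4. 88.958361, -102.957750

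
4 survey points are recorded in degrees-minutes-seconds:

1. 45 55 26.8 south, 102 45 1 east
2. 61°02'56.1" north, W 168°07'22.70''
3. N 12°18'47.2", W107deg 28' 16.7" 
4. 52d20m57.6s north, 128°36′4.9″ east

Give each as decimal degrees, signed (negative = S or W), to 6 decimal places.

1. -45.924111, 102.750278
2. 61.048917, -168.122972
3. 12.313111, -107.471306
4. 52.349333, 128.601361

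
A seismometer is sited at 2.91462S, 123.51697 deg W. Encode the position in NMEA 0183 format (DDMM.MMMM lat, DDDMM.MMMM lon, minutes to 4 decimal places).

0254.8772,S / 12331.0182,W

Lat: minutes = (2.914620 − 2) × 60 = 54.877200
λ: fractional part 0.516970 → 31.018200 minutes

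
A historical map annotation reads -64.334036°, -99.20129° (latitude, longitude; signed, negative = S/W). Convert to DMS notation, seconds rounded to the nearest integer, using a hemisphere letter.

64°20′3″ S, 99°12′5″ W

Latitude is negative → S; |value| = 64.334036
φ: 0.334036 × 60 = 20.04216′ → 20′, remainder × 60 = 2.53″
Longitude is negative → W; |value| = 99.201290
Lon: 0.201290° → 12.07740′; 0.07740 × 60 = 4.64″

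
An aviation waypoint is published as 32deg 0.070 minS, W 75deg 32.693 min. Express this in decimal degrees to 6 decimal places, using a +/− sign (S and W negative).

φ: 32 + 0.07/60 = 32.0011667
S ⇒ negate
Lon: 32.693′ = 0.544883°; total 75.5448833
W ⇒ negate

-32.001167, -75.544883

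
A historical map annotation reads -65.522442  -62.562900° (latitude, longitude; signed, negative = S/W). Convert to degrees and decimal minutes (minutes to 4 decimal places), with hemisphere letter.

65° 31.3465′ S, 62° 33.7740′ W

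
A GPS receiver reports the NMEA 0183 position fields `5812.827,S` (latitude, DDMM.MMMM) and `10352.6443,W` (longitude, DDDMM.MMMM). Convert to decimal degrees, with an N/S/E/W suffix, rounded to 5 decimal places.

58.21378° S, 103.87741° W

Lat: split at 2 digits → 58° and 12.827′; 58 + 12.827/60 = 58.213783
Longitude: split at 3 digits → 103° and 52.6443′; 103 + 52.6443/60 = 103.877405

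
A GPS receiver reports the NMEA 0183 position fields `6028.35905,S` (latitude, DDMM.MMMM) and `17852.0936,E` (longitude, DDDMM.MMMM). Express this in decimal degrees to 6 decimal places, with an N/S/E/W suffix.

Latitude: degrees = first 2 digits = 60, minutes = 28.35905; 60 + 28.35905/60 = 60.4726508
Longitude: degrees = first 3 digits = 178, minutes = 52.0936; 178 + 52.0936/60 = 178.8682267

60.472651° S, 178.868227° E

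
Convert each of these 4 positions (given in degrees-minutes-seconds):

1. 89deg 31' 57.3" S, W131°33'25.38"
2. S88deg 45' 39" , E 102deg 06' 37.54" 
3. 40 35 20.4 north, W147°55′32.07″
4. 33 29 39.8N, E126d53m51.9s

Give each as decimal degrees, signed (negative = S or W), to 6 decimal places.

1. -89.532583, -131.557050
2. -88.760833, 102.110428
3. 40.589000, -147.925575
4. 33.494389, 126.897750

Point 1:
  Lat: 31′ + 57.3″ = 31.95500′; 89 + 31.95500/60 = 89.5325833
  S → negative
  Longitude: 131 + 33/60 + 25.38/3600 = 131.5570500
  hemisphere W, so the sign is −
Point 2:
  φ: 88 + 45/60 + 39/3600 = 88.7608333
  S → negative
  Lon: 102° + 6/60 + 37.54/3600 = 102 + 0.100000 + 0.010428 = 102.1104278
  E ⇒ keep positive
Point 3:
  Latitude: 40 + 35/60 + 20.4/3600 = 40.5890000
  N → positive
  Lon: 147° + 55/60 + 32.07/3600 = 147 + 0.916667 + 0.008908 = 147.9255750
  W ⇒ negate
Point 4:
  Latitude: 33° + 29/60 + 39.8/3600 = 33 + 0.483333 + 0.011056 = 33.4943889
  N → positive
  λ: 126 + 53/60 + 51.9/3600 = 126.8977500
  E ⇒ keep positive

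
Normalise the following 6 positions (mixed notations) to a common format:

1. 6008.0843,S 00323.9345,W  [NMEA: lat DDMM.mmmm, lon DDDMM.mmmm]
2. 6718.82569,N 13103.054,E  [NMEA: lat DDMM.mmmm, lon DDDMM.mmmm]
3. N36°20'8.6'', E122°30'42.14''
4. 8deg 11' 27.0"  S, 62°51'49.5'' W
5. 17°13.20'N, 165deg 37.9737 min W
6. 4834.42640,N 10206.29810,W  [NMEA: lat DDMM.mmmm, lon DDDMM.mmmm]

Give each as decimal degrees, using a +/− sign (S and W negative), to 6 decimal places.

1. -60.134738, -3.398908
2. 67.313762, 131.050900
3. 36.335722, 122.511706
4. -8.190833, -62.863750
5. 17.220000, -165.632895
6. 48.573773, -102.104968

Point 1:
  Latitude: split at 2 digits → 60° and 8.0843′; 60 + 8.0843/60 = 60.1347383
  hemisphere S, so the sign is −
  λ: degrees = first 3 digits = 3, minutes = 23.9345; 3 + 23.9345/60 = 3.3989083
  W ⇒ negate
Point 2:
  Latitude: degrees = first 2 digits = 67, minutes = 18.82569; 67 + 18.82569/60 = 67.3137615
  N ⇒ keep positive
  Lon: split at 3 digits → 131° and 3.054′; 131 + 3.054/60 = 131.0509000
  E ⇒ keep positive
Point 3:
  φ: 36° + 20/60 + 8.6/3600 = 36 + 0.333333 + 0.002389 = 36.3357222
  N → positive
  Lon: 122° + 30/60 + 42.14/3600 = 122 + 0.500000 + 0.011706 = 122.5117056
  E ⇒ keep positive
Point 4:
  φ: 11′ + 27″ = 11.45000′; 8 + 11.45000/60 = 8.1908333
  hemisphere S, so the sign is −
  Longitude: 62 + 51/60 + 49.5/3600 = 62.8637500
  hemisphere W, so the sign is −
Point 5:
  Latitude: 13.2′ = 0.220000°; total 17.2200000
  N ⇒ keep positive
  Lon: 165 + 37.9737/60 = 165.6328950
  W → negative
Point 6:
  φ: degrees = first 2 digits = 48, minutes = 34.4264; 48 + 34.4264/60 = 48.5737733
  N ⇒ keep positive
  Longitude: degrees = first 3 digits = 102, minutes = 6.2981; 102 + 6.2981/60 = 102.1049683
  W → negative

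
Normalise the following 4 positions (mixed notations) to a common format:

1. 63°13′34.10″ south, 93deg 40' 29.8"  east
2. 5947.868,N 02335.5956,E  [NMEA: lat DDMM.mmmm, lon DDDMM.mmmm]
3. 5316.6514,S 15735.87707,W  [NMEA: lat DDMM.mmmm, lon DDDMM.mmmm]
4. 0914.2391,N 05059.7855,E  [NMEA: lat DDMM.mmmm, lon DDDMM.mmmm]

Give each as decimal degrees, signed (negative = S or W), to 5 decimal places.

Point 1:
  Latitude: 63° + 13/60 + 34.1/3600 = 63 + 0.216667 + 0.009472 = 63.226139
  S → negative
  Lon: 40′ + 29.8″ = 40.49667′; 93 + 40.49667/60 = 93.674944
  E → positive
Point 2:
  φ: degrees = first 2 digits = 59, minutes = 47.868; 59 + 47.868/60 = 59.797800
  N → positive
  Lon: degrees = first 3 digits = 23, minutes = 35.5956; 23 + 35.5956/60 = 23.593260
  E ⇒ keep positive
Point 3:
  Lat: degrees = first 2 digits = 53, minutes = 16.6514; 53 + 16.6514/60 = 53.277523
  hemisphere S, so the sign is −
  Lon: degrees = first 3 digits = 157, minutes = 35.87707; 157 + 35.87707/60 = 157.597951
  W ⇒ negate
Point 4:
  Latitude: degrees = first 2 digits = 9, minutes = 14.2391; 9 + 14.2391/60 = 9.237318
  N → positive
  λ: split at 3 digits → 050° and 59.7855′; 50 + 59.7855/60 = 50.996425
  E ⇒ keep positive

1. -63.22614, 93.67494
2. 59.79780, 23.59326
3. -53.27752, -157.59795
4. 9.23732, 50.99643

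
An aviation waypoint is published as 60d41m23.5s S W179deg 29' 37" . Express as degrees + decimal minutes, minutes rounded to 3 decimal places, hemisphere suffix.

Lat: seconds/60 = 0.39167; minutes = 41 + 0.39167 = 41.39167
Lon: 29 + 37/60 = 29.61667′

60° 41.392′ S, 179° 29.617′ W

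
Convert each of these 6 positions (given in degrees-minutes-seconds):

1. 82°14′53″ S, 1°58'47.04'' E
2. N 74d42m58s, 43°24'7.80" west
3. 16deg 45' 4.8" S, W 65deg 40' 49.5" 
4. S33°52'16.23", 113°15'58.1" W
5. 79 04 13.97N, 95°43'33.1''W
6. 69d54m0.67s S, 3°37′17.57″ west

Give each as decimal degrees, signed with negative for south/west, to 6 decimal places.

Point 1:
  Latitude: 14′ + 53″ = 14.88333′; 82 + 14.88333/60 = 82.2480556
  S → negative
  Lon: 1° + 58/60 + 47.04/3600 = 1 + 0.966667 + 0.013067 = 1.9797333
  E ⇒ keep positive
Point 2:
  φ: 42′ + 58″ = 42.96667′; 74 + 42.96667/60 = 74.7161111
  N → positive
  Lon: 24′ + 7.8″ = 24.13000′; 43 + 24.13000/60 = 43.4021667
  W ⇒ negate
Point 3:
  Latitude: 16° + 45/60 + 4.8/3600 = 16 + 0.750000 + 0.001333 = 16.7513333
  S ⇒ negate
  Lon: 65 + 40/60 + 49.5/3600 = 65.6804167
  W ⇒ negate
Point 4:
  φ: 33° + 52/60 + 16.23/3600 = 33 + 0.866667 + 0.004508 = 33.8711750
  S → negative
  Lon: 113 + 15/60 + 58.1/3600 = 113.2661389
  W ⇒ negate
Point 5:
  φ: 79° + 4/60 + 13.97/3600 = 79 + 0.066667 + 0.003881 = 79.0705472
  N → positive
  Longitude: 95 + 43/60 + 33.1/3600 = 95.7258611
  W ⇒ negate
Point 6:
  Latitude: 54′ + 0.67″ = 54.01117′; 69 + 54.01117/60 = 69.9001861
  hemisphere S, so the sign is −
  λ: 3 + 37/60 + 17.57/3600 = 3.6215472
  W ⇒ negate

1. -82.248056, 1.979733
2. 74.716111, -43.402167
3. -16.751333, -65.680417
4. -33.871175, -113.266139
5. 79.070547, -95.725861
6. -69.900186, -3.621547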